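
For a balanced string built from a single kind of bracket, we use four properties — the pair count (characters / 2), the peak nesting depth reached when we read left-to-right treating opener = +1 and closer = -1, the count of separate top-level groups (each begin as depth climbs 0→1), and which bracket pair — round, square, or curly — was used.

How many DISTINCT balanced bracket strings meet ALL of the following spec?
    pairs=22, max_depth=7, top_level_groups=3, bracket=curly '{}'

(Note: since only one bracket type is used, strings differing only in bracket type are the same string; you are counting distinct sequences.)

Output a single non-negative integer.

Answer: 4063047690

Derivation:
Spec: pairs=22 depth=7 groups=3
Count(depth <= 7) = 12470434080
Count(depth <= 6) = 8407386390
Count(depth == 7) = 12470434080 - 8407386390 = 4063047690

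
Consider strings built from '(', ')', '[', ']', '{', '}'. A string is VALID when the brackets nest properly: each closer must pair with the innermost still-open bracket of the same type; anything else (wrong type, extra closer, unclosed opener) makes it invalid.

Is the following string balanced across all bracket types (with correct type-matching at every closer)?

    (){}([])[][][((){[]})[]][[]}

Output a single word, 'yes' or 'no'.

pos 0: push '('; stack = (
pos 1: ')' matches '('; pop; stack = (empty)
pos 2: push '{'; stack = {
pos 3: '}' matches '{'; pop; stack = (empty)
pos 4: push '('; stack = (
pos 5: push '['; stack = ([
pos 6: ']' matches '['; pop; stack = (
pos 7: ')' matches '('; pop; stack = (empty)
pos 8: push '['; stack = [
pos 9: ']' matches '['; pop; stack = (empty)
pos 10: push '['; stack = [
pos 11: ']' matches '['; pop; stack = (empty)
pos 12: push '['; stack = [
pos 13: push '('; stack = [(
pos 14: push '('; stack = [((
pos 15: ')' matches '('; pop; stack = [(
pos 16: push '{'; stack = [({
pos 17: push '['; stack = [({[
pos 18: ']' matches '['; pop; stack = [({
pos 19: '}' matches '{'; pop; stack = [(
pos 20: ')' matches '('; pop; stack = [
pos 21: push '['; stack = [[
pos 22: ']' matches '['; pop; stack = [
pos 23: ']' matches '['; pop; stack = (empty)
pos 24: push '['; stack = [
pos 25: push '['; stack = [[
pos 26: ']' matches '['; pop; stack = [
pos 27: saw closer '}' but top of stack is '[' (expected ']') → INVALID
Verdict: type mismatch at position 27: '}' closes '[' → no

Answer: no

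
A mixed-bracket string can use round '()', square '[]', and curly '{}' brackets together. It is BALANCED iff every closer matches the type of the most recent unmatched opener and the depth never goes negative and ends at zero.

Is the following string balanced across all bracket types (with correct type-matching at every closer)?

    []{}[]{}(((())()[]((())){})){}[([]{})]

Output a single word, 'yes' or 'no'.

pos 0: push '['; stack = [
pos 1: ']' matches '['; pop; stack = (empty)
pos 2: push '{'; stack = {
pos 3: '}' matches '{'; pop; stack = (empty)
pos 4: push '['; stack = [
pos 5: ']' matches '['; pop; stack = (empty)
pos 6: push '{'; stack = {
pos 7: '}' matches '{'; pop; stack = (empty)
pos 8: push '('; stack = (
pos 9: push '('; stack = ((
pos 10: push '('; stack = (((
pos 11: push '('; stack = ((((
pos 12: ')' matches '('; pop; stack = (((
pos 13: ')' matches '('; pop; stack = ((
pos 14: push '('; stack = (((
pos 15: ')' matches '('; pop; stack = ((
pos 16: push '['; stack = (([
pos 17: ']' matches '['; pop; stack = ((
pos 18: push '('; stack = (((
pos 19: push '('; stack = ((((
pos 20: push '('; stack = (((((
pos 21: ')' matches '('; pop; stack = ((((
pos 22: ')' matches '('; pop; stack = (((
pos 23: ')' matches '('; pop; stack = ((
pos 24: push '{'; stack = (({
pos 25: '}' matches '{'; pop; stack = ((
pos 26: ')' matches '('; pop; stack = (
pos 27: ')' matches '('; pop; stack = (empty)
pos 28: push '{'; stack = {
pos 29: '}' matches '{'; pop; stack = (empty)
pos 30: push '['; stack = [
pos 31: push '('; stack = [(
pos 32: push '['; stack = [([
pos 33: ']' matches '['; pop; stack = [(
pos 34: push '{'; stack = [({
pos 35: '}' matches '{'; pop; stack = [(
pos 36: ')' matches '('; pop; stack = [
pos 37: ']' matches '['; pop; stack = (empty)
end: stack empty → VALID
Verdict: properly nested → yes

Answer: yes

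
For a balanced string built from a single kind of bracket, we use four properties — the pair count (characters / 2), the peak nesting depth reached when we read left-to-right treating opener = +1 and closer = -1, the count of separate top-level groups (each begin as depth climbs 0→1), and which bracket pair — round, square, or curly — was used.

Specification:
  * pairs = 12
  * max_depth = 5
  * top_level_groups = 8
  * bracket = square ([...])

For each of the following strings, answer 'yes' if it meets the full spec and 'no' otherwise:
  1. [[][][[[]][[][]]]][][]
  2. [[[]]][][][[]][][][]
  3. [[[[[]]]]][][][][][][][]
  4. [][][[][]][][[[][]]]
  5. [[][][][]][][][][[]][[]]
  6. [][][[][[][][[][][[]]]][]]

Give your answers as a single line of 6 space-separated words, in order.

String 1 '[[][][[[]][[][]]]][][]': depth seq [1 2 1 2 1 2 3 4 3 2 3 4 3 4 3 2 1 0 1 0 1 0]
  -> pairs=11 depth=4 groups=3 -> no
String 2 '[[[]]][][][[]][][][]': depth seq [1 2 3 2 1 0 1 0 1 0 1 2 1 0 1 0 1 0 1 0]
  -> pairs=10 depth=3 groups=7 -> no
String 3 '[[[[[]]]]][][][][][][][]': depth seq [1 2 3 4 5 4 3 2 1 0 1 0 1 0 1 0 1 0 1 0 1 0 1 0]
  -> pairs=12 depth=5 groups=8 -> yes
String 4 '[][][[][]][][[[][]]]': depth seq [1 0 1 0 1 2 1 2 1 0 1 0 1 2 3 2 3 2 1 0]
  -> pairs=10 depth=3 groups=5 -> no
String 5 '[[][][][]][][][][[]][[]]': depth seq [1 2 1 2 1 2 1 2 1 0 1 0 1 0 1 0 1 2 1 0 1 2 1 0]
  -> pairs=12 depth=2 groups=6 -> no
String 6 '[][][[][[][][[][][[]]]][]]': depth seq [1 0 1 0 1 2 1 2 3 2 3 2 3 4 3 4 3 4 5 4 3 2 1 2 1 0]
  -> pairs=13 depth=5 groups=3 -> no

Answer: no no yes no no no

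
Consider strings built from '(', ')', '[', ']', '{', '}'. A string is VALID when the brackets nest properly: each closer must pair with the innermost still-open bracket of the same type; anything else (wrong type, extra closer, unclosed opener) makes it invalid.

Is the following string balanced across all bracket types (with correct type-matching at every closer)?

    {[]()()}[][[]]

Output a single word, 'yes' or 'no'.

Answer: yes

Derivation:
pos 0: push '{'; stack = {
pos 1: push '['; stack = {[
pos 2: ']' matches '['; pop; stack = {
pos 3: push '('; stack = {(
pos 4: ')' matches '('; pop; stack = {
pos 5: push '('; stack = {(
pos 6: ')' matches '('; pop; stack = {
pos 7: '}' matches '{'; pop; stack = (empty)
pos 8: push '['; stack = [
pos 9: ']' matches '['; pop; stack = (empty)
pos 10: push '['; stack = [
pos 11: push '['; stack = [[
pos 12: ']' matches '['; pop; stack = [
pos 13: ']' matches '['; pop; stack = (empty)
end: stack empty → VALID
Verdict: properly nested → yes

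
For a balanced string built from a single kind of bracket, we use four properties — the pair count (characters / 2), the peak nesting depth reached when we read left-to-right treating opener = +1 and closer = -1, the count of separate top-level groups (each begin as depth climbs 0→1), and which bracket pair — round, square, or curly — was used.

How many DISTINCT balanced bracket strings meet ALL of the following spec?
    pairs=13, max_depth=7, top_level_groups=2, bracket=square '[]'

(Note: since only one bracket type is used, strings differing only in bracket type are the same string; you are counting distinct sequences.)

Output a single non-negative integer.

Spec: pairs=13 depth=7 groups=2
Count(depth <= 7) = 196880
Count(depth <= 6) = 172592
Count(depth == 7) = 196880 - 172592 = 24288

Answer: 24288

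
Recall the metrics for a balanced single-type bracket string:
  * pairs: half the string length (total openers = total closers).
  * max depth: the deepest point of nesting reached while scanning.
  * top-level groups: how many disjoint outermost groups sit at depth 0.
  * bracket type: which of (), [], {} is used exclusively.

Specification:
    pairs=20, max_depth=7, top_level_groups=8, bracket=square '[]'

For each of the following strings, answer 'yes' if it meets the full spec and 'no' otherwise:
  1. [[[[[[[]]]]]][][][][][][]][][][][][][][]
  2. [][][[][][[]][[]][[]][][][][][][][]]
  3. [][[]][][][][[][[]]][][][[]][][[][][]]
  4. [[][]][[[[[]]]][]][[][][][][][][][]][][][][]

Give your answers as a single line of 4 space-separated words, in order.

String 1 '[[[[[[[]]]]]][][][][][][]][][][][][][][]': depth seq [1 2 3 4 5 6 7 6 5 4 3 2 1 2 1 2 1 2 1 2 1 2 1 2 1 0 1 0 1 0 1 0 1 0 1 0 1 0 1 0]
  -> pairs=20 depth=7 groups=8 -> yes
String 2 '[][][[][][[]][[]][[]][][][][][][][]]': depth seq [1 0 1 0 1 2 1 2 1 2 3 2 1 2 3 2 1 2 3 2 1 2 1 2 1 2 1 2 1 2 1 2 1 2 1 0]
  -> pairs=18 depth=3 groups=3 -> no
String 3 '[][[]][][][][[][[]]][][][[]][][[][][]]': depth seq [1 0 1 2 1 0 1 0 1 0 1 0 1 2 1 2 3 2 1 0 1 0 1 0 1 2 1 0 1 0 1 2 1 2 1 2 1 0]
  -> pairs=19 depth=3 groups=11 -> no
String 4 '[[][]][[[[[]]]][]][[][][][][][][][]][][][][]': depth seq [1 2 1 2 1 0 1 2 3 4 5 4 3 2 1 2 1 0 1 2 1 2 1 2 1 2 1 2 1 2 1 2 1 2 1 0 1 0 1 0 1 0 1 0]
  -> pairs=22 depth=5 groups=7 -> no

Answer: yes no no no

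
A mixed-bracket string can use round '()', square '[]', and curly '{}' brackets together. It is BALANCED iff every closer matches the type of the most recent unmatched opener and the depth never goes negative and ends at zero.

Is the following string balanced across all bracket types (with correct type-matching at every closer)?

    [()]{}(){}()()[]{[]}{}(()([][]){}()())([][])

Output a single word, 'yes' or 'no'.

Answer: yes

Derivation:
pos 0: push '['; stack = [
pos 1: push '('; stack = [(
pos 2: ')' matches '('; pop; stack = [
pos 3: ']' matches '['; pop; stack = (empty)
pos 4: push '{'; stack = {
pos 5: '}' matches '{'; pop; stack = (empty)
pos 6: push '('; stack = (
pos 7: ')' matches '('; pop; stack = (empty)
pos 8: push '{'; stack = {
pos 9: '}' matches '{'; pop; stack = (empty)
pos 10: push '('; stack = (
pos 11: ')' matches '('; pop; stack = (empty)
pos 12: push '('; stack = (
pos 13: ')' matches '('; pop; stack = (empty)
pos 14: push '['; stack = [
pos 15: ']' matches '['; pop; stack = (empty)
pos 16: push '{'; stack = {
pos 17: push '['; stack = {[
pos 18: ']' matches '['; pop; stack = {
pos 19: '}' matches '{'; pop; stack = (empty)
pos 20: push '{'; stack = {
pos 21: '}' matches '{'; pop; stack = (empty)
pos 22: push '('; stack = (
pos 23: push '('; stack = ((
pos 24: ')' matches '('; pop; stack = (
pos 25: push '('; stack = ((
pos 26: push '['; stack = (([
pos 27: ']' matches '['; pop; stack = ((
pos 28: push '['; stack = (([
pos 29: ']' matches '['; pop; stack = ((
pos 30: ')' matches '('; pop; stack = (
pos 31: push '{'; stack = ({
pos 32: '}' matches '{'; pop; stack = (
pos 33: push '('; stack = ((
pos 34: ')' matches '('; pop; stack = (
pos 35: push '('; stack = ((
pos 36: ')' matches '('; pop; stack = (
pos 37: ')' matches '('; pop; stack = (empty)
pos 38: push '('; stack = (
pos 39: push '['; stack = ([
pos 40: ']' matches '['; pop; stack = (
pos 41: push '['; stack = ([
pos 42: ']' matches '['; pop; stack = (
pos 43: ')' matches '('; pop; stack = (empty)
end: stack empty → VALID
Verdict: properly nested → yes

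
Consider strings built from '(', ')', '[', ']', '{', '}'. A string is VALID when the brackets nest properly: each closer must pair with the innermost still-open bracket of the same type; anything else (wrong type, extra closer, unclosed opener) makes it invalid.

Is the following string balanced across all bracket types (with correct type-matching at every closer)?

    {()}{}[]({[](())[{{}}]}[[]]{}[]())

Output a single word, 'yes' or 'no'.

Answer: yes

Derivation:
pos 0: push '{'; stack = {
pos 1: push '('; stack = {(
pos 2: ')' matches '('; pop; stack = {
pos 3: '}' matches '{'; pop; stack = (empty)
pos 4: push '{'; stack = {
pos 5: '}' matches '{'; pop; stack = (empty)
pos 6: push '['; stack = [
pos 7: ']' matches '['; pop; stack = (empty)
pos 8: push '('; stack = (
pos 9: push '{'; stack = ({
pos 10: push '['; stack = ({[
pos 11: ']' matches '['; pop; stack = ({
pos 12: push '('; stack = ({(
pos 13: push '('; stack = ({((
pos 14: ')' matches '('; pop; stack = ({(
pos 15: ')' matches '('; pop; stack = ({
pos 16: push '['; stack = ({[
pos 17: push '{'; stack = ({[{
pos 18: push '{'; stack = ({[{{
pos 19: '}' matches '{'; pop; stack = ({[{
pos 20: '}' matches '{'; pop; stack = ({[
pos 21: ']' matches '['; pop; stack = ({
pos 22: '}' matches '{'; pop; stack = (
pos 23: push '['; stack = ([
pos 24: push '['; stack = ([[
pos 25: ']' matches '['; pop; stack = ([
pos 26: ']' matches '['; pop; stack = (
pos 27: push '{'; stack = ({
pos 28: '}' matches '{'; pop; stack = (
pos 29: push '['; stack = ([
pos 30: ']' matches '['; pop; stack = (
pos 31: push '('; stack = ((
pos 32: ')' matches '('; pop; stack = (
pos 33: ')' matches '('; pop; stack = (empty)
end: stack empty → VALID
Verdict: properly nested → yes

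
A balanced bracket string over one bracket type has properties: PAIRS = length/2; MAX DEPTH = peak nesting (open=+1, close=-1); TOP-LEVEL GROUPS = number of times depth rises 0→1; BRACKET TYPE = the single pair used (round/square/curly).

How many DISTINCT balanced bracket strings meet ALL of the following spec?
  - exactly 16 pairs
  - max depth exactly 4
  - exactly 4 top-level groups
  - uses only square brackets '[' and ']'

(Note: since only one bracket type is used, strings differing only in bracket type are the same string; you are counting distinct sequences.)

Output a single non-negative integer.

Answer: 1205011

Derivation:
Spec: pairs=16 depth=4 groups=4
Count(depth <= 4) = 1435667
Count(depth <= 3) = 230656
Count(depth == 4) = 1435667 - 230656 = 1205011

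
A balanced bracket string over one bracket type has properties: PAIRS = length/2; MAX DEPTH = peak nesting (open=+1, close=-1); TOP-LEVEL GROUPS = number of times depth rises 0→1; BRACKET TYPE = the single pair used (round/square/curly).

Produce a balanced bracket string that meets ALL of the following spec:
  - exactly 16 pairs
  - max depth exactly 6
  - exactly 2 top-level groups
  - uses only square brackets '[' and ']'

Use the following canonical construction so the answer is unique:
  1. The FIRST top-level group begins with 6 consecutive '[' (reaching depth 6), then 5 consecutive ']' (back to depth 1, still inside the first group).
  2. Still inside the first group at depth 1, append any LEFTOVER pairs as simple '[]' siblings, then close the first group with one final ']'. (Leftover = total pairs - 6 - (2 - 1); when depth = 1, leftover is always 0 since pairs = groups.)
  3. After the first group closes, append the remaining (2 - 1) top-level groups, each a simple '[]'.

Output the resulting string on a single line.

Answer: [[[[[[]]]]][][][][][][][][][]][]

Derivation:
Spec: pairs=16 depth=6 groups=2
Leftover pairs = 16 - 6 - (2-1) = 9
First group: deep chain of depth 6 + 9 sibling pairs
Remaining 1 groups: simple '[]' each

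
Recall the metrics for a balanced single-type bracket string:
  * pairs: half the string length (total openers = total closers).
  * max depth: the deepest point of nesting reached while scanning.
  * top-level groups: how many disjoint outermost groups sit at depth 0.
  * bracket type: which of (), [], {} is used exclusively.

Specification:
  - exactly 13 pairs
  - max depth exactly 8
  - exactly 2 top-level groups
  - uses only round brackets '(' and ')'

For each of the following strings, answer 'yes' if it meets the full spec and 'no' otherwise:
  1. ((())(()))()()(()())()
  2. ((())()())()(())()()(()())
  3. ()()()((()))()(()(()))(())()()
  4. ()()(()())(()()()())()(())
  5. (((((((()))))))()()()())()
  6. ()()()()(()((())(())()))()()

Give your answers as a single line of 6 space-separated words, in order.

Answer: no no no no yes no

Derivation:
String 1 '((())(()))()()(()())()': depth seq [1 2 3 2 1 2 3 2 1 0 1 0 1 0 1 2 1 2 1 0 1 0]
  -> pairs=11 depth=3 groups=5 -> no
String 2 '((())()())()(())()()(()())': depth seq [1 2 3 2 1 2 1 2 1 0 1 0 1 2 1 0 1 0 1 0 1 2 1 2 1 0]
  -> pairs=13 depth=3 groups=6 -> no
String 3 '()()()((()))()(()(()))(())()()': depth seq [1 0 1 0 1 0 1 2 3 2 1 0 1 0 1 2 1 2 3 2 1 0 1 2 1 0 1 0 1 0]
  -> pairs=15 depth=3 groups=9 -> no
String 4 '()()(()())(()()()())()(())': depth seq [1 0 1 0 1 2 1 2 1 0 1 2 1 2 1 2 1 2 1 0 1 0 1 2 1 0]
  -> pairs=13 depth=2 groups=6 -> no
String 5 '(((((((()))))))()()()())()': depth seq [1 2 3 4 5 6 7 8 7 6 5 4 3 2 1 2 1 2 1 2 1 2 1 0 1 0]
  -> pairs=13 depth=8 groups=2 -> yes
String 6 '()()()()(()((())(())()))()()': depth seq [1 0 1 0 1 0 1 0 1 2 1 2 3 4 3 2 3 4 3 2 3 2 1 0 1 0 1 0]
  -> pairs=14 depth=4 groups=7 -> no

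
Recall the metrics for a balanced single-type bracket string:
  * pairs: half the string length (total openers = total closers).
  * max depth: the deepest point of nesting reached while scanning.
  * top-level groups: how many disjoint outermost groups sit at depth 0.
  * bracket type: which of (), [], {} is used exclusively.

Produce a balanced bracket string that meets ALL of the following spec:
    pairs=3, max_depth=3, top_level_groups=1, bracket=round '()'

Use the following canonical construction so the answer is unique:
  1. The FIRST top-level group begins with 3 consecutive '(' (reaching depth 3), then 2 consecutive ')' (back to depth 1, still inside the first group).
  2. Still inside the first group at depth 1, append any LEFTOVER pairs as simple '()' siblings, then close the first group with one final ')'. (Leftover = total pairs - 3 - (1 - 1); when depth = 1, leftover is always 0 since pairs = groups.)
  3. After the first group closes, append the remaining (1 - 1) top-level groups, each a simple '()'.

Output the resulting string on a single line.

Spec: pairs=3 depth=3 groups=1
Leftover pairs = 3 - 3 - (1-1) = 0
First group: deep chain of depth 3 + 0 sibling pairs
Remaining 0 groups: simple '()' each

Answer: ((()))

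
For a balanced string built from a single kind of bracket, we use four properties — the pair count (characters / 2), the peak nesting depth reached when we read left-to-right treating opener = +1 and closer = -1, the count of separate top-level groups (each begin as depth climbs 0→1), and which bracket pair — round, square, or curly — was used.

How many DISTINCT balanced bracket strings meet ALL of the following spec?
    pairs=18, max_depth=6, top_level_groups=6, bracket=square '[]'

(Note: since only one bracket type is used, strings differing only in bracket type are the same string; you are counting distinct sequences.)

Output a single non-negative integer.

Spec: pairs=18 depth=6 groups=6
Count(depth <= 6) = 15731094
Count(depth <= 5) = 12926343
Count(depth == 6) = 15731094 - 12926343 = 2804751

Answer: 2804751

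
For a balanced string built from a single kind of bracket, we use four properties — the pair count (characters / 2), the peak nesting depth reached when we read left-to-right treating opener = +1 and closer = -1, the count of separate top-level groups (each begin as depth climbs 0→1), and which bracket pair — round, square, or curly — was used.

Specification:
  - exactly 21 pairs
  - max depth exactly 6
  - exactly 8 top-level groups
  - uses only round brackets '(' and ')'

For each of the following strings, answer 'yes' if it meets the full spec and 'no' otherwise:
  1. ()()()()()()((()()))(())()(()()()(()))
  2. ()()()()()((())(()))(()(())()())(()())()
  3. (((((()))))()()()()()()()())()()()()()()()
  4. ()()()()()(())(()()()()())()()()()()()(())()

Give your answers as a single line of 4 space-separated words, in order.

Answer: no no yes no

Derivation:
String 1 '()()()()()()((()()))(())()(()()()(()))': depth seq [1 0 1 0 1 0 1 0 1 0 1 0 1 2 3 2 3 2 1 0 1 2 1 0 1 0 1 2 1 2 1 2 1 2 3 2 1 0]
  -> pairs=19 depth=3 groups=10 -> no
String 2 '()()()()()((())(()))(()(())()())(()())()': depth seq [1 0 1 0 1 0 1 0 1 0 1 2 3 2 1 2 3 2 1 0 1 2 1 2 3 2 1 2 1 2 1 0 1 2 1 2 1 0 1 0]
  -> pairs=20 depth=3 groups=9 -> no
String 3 '(((((()))))()()()()()()()())()()()()()()()': depth seq [1 2 3 4 5 6 5 4 3 2 1 2 1 2 1 2 1 2 1 2 1 2 1 2 1 2 1 0 1 0 1 0 1 0 1 0 1 0 1 0 1 0]
  -> pairs=21 depth=6 groups=8 -> yes
String 4 '()()()()()(())(()()()()())()()()()()()(())()': depth seq [1 0 1 0 1 0 1 0 1 0 1 2 1 0 1 2 1 2 1 2 1 2 1 2 1 0 1 0 1 0 1 0 1 0 1 0 1 0 1 2 1 0 1 0]
  -> pairs=22 depth=2 groups=15 -> no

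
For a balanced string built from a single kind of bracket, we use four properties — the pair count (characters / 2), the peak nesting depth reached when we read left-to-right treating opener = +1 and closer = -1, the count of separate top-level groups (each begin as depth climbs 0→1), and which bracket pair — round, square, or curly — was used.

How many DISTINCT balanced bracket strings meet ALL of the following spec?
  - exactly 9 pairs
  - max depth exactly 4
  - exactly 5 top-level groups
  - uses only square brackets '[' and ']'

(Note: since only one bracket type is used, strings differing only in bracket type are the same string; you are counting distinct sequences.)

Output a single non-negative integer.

Spec: pairs=9 depth=4 groups=5
Count(depth <= 4) = 270
Count(depth <= 3) = 225
Count(depth == 4) = 270 - 225 = 45

Answer: 45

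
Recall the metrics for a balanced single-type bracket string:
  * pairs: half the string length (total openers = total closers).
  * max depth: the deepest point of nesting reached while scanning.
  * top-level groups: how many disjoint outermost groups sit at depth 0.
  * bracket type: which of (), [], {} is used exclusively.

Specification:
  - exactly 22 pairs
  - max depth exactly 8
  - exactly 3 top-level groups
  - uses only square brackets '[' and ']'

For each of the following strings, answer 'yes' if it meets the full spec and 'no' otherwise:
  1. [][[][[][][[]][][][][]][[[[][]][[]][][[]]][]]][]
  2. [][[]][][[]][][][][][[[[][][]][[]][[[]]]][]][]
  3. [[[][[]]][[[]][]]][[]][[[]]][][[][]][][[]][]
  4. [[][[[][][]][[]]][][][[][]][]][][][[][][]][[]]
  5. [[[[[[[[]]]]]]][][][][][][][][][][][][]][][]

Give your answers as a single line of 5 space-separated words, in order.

Answer: no no no no yes

Derivation:
String 1 '[][[][[][][[]][][][][]][[[[][]][[]][][[]]][]]][]': depth seq [1 0 1 2 1 2 3 2 3 2 3 4 3 2 3 2 3 2 3 2 3 2 1 2 3 4 5 4 5 4 3 4 5 4 3 4 3 4 5 4 3 2 3 2 1 0 1 0]
  -> pairs=24 depth=5 groups=3 -> no
String 2 '[][[]][][[]][][][][][[[[][][]][[]][[[]]]][]][]': depth seq [1 0 1 2 1 0 1 0 1 2 1 0 1 0 1 0 1 0 1 0 1 2 3 4 3 4 3 4 3 2 3 4 3 2 3 4 5 4 3 2 1 2 1 0 1 0]
  -> pairs=23 depth=5 groups=10 -> no
String 3 '[[[][[]]][[[]][]]][[]][[[]]][][[][]][][[]][]': depth seq [1 2 3 2 3 4 3 2 1 2 3 4 3 2 3 2 1 0 1 2 1 0 1 2 3 2 1 0 1 0 1 2 1 2 1 0 1 0 1 2 1 0 1 0]
  -> pairs=22 depth=4 groups=8 -> no
String 4 '[[][[[][][]][[]]][][][[][]][]][][][[][][]][[]]': depth seq [1 2 1 2 3 4 3 4 3 4 3 2 3 4 3 2 1 2 1 2 1 2 3 2 3 2 1 2 1 0 1 0 1 0 1 2 1 2 1 2 1 0 1 2 1 0]
  -> pairs=23 depth=4 groups=5 -> no
String 5 '[[[[[[[[]]]]]]][][][][][][][][][][][][]][][]': depth seq [1 2 3 4 5 6 7 8 7 6 5 4 3 2 1 2 1 2 1 2 1 2 1 2 1 2 1 2 1 2 1 2 1 2 1 2 1 2 1 0 1 0 1 0]
  -> pairs=22 depth=8 groups=3 -> yes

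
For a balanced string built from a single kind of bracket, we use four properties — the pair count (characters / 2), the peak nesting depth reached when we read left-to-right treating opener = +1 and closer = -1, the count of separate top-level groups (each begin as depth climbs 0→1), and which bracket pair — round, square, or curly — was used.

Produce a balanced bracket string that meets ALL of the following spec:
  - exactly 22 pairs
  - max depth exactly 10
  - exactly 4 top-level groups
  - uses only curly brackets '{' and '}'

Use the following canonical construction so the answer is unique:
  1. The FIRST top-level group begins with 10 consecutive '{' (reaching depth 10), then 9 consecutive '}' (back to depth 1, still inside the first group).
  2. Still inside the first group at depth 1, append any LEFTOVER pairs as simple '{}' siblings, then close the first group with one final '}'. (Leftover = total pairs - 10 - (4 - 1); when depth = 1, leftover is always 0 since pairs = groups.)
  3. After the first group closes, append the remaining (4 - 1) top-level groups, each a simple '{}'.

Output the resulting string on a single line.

Answer: {{{{{{{{{{}}}}}}}}}{}{}{}{}{}{}{}{}{}}{}{}{}

Derivation:
Spec: pairs=22 depth=10 groups=4
Leftover pairs = 22 - 10 - (4-1) = 9
First group: deep chain of depth 10 + 9 sibling pairs
Remaining 3 groups: simple '{}' each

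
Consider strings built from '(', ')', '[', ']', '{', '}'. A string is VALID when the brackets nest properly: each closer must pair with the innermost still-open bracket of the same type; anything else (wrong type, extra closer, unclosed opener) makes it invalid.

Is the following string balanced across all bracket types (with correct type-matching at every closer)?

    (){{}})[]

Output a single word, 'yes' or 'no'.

pos 0: push '('; stack = (
pos 1: ')' matches '('; pop; stack = (empty)
pos 2: push '{'; stack = {
pos 3: push '{'; stack = {{
pos 4: '}' matches '{'; pop; stack = {
pos 5: '}' matches '{'; pop; stack = (empty)
pos 6: saw closer ')' but stack is empty → INVALID
Verdict: unmatched closer ')' at position 6 → no

Answer: no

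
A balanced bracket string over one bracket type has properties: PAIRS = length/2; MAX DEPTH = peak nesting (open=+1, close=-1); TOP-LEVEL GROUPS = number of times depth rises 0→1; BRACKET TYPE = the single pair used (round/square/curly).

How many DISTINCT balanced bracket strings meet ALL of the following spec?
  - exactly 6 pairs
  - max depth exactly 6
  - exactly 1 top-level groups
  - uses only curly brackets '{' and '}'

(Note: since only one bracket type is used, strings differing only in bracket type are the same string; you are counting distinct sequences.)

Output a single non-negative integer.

Spec: pairs=6 depth=6 groups=1
Count(depth <= 6) = 42
Count(depth <= 5) = 41
Count(depth == 6) = 42 - 41 = 1

Answer: 1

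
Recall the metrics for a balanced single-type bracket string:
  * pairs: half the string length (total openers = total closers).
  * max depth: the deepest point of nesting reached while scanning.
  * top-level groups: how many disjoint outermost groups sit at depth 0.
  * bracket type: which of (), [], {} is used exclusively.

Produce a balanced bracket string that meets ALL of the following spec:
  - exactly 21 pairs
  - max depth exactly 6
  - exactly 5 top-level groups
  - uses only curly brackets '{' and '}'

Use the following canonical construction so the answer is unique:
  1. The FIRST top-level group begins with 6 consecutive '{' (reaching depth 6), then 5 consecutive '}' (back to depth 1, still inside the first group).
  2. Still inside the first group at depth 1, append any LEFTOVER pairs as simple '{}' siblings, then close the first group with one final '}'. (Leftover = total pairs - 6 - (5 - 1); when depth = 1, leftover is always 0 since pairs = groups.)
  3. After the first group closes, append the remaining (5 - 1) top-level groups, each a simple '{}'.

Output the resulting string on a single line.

Spec: pairs=21 depth=6 groups=5
Leftover pairs = 21 - 6 - (5-1) = 11
First group: deep chain of depth 6 + 11 sibling pairs
Remaining 4 groups: simple '{}' each

Answer: {{{{{{}}}}}{}{}{}{}{}{}{}{}{}{}{}}{}{}{}{}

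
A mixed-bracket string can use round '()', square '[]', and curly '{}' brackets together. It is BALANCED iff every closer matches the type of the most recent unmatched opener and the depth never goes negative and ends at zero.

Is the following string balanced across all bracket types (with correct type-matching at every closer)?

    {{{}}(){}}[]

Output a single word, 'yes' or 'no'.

pos 0: push '{'; stack = {
pos 1: push '{'; stack = {{
pos 2: push '{'; stack = {{{
pos 3: '}' matches '{'; pop; stack = {{
pos 4: '}' matches '{'; pop; stack = {
pos 5: push '('; stack = {(
pos 6: ')' matches '('; pop; stack = {
pos 7: push '{'; stack = {{
pos 8: '}' matches '{'; pop; stack = {
pos 9: '}' matches '{'; pop; stack = (empty)
pos 10: push '['; stack = [
pos 11: ']' matches '['; pop; stack = (empty)
end: stack empty → VALID
Verdict: properly nested → yes

Answer: yes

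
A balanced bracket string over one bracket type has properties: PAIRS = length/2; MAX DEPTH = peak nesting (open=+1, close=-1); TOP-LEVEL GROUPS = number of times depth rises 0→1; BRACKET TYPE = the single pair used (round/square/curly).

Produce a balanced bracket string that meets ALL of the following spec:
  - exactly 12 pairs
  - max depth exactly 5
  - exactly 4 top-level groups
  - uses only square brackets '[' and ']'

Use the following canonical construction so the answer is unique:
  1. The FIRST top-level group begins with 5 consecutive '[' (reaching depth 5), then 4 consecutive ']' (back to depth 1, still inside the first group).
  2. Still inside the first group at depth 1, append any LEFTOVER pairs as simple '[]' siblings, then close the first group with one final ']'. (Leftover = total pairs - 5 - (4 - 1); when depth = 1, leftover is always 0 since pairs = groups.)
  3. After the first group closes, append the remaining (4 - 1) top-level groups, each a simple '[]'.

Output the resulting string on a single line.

Spec: pairs=12 depth=5 groups=4
Leftover pairs = 12 - 5 - (4-1) = 4
First group: deep chain of depth 5 + 4 sibling pairs
Remaining 3 groups: simple '[]' each

Answer: [[[[[]]]][][][][]][][][]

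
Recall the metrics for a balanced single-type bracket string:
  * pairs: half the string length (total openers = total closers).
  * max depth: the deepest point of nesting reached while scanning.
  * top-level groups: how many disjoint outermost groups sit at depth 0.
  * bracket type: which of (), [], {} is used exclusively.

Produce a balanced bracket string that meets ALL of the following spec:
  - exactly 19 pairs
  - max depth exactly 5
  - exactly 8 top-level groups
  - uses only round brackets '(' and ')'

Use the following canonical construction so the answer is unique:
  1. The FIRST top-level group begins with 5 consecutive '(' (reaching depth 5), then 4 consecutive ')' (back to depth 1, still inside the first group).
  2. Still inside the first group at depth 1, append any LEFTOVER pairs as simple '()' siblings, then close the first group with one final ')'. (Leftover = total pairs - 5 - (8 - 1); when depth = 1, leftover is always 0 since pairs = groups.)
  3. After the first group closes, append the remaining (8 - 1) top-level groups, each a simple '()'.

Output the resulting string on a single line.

Spec: pairs=19 depth=5 groups=8
Leftover pairs = 19 - 5 - (8-1) = 7
First group: deep chain of depth 5 + 7 sibling pairs
Remaining 7 groups: simple '()' each

Answer: ((((())))()()()()()()())()()()()()()()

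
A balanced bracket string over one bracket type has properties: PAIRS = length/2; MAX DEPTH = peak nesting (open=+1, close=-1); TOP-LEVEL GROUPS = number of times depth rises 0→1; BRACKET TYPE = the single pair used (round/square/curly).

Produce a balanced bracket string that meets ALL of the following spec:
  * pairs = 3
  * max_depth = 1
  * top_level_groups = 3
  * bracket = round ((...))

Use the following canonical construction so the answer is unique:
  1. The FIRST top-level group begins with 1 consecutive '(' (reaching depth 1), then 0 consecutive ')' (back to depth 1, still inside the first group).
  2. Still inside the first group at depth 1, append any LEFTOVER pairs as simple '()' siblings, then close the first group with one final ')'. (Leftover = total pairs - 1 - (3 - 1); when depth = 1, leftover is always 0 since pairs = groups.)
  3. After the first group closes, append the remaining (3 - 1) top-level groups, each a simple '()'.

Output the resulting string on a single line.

Spec: pairs=3 depth=1 groups=3
Leftover pairs = 3 - 1 - (3-1) = 0
First group: deep chain of depth 1 + 0 sibling pairs
Remaining 2 groups: simple '()' each

Answer: ()()()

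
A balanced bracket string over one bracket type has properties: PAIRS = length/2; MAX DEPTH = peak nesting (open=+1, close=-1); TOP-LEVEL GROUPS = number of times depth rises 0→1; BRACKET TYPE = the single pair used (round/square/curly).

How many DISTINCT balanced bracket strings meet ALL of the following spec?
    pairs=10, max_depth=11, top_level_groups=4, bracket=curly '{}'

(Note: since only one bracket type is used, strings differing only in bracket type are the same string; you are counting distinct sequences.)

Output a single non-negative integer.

Answer: 0

Derivation:
Spec: pairs=10 depth=11 groups=4
Count(depth <= 11) = 2002
Count(depth <= 10) = 2002
Count(depth == 11) = 2002 - 2002 = 0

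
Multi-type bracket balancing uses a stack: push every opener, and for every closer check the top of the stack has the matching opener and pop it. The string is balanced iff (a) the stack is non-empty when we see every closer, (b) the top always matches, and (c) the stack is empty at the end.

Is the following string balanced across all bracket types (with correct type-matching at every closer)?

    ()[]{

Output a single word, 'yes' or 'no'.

Answer: no

Derivation:
pos 0: push '('; stack = (
pos 1: ')' matches '('; pop; stack = (empty)
pos 2: push '['; stack = [
pos 3: ']' matches '['; pop; stack = (empty)
pos 4: push '{'; stack = {
end: stack still non-empty ({) → INVALID
Verdict: unclosed openers at end: { → no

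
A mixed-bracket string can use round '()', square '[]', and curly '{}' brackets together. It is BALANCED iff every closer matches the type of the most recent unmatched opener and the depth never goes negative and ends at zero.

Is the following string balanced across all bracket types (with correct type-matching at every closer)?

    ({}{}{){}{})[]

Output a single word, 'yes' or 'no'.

Answer: no

Derivation:
pos 0: push '('; stack = (
pos 1: push '{'; stack = ({
pos 2: '}' matches '{'; pop; stack = (
pos 3: push '{'; stack = ({
pos 4: '}' matches '{'; pop; stack = (
pos 5: push '{'; stack = ({
pos 6: saw closer ')' but top of stack is '{' (expected '}') → INVALID
Verdict: type mismatch at position 6: ')' closes '{' → no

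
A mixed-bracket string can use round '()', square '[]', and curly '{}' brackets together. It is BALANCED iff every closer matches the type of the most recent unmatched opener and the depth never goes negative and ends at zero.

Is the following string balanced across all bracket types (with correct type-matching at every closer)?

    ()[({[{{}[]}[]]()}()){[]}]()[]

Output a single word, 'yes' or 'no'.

Answer: yes

Derivation:
pos 0: push '('; stack = (
pos 1: ')' matches '('; pop; stack = (empty)
pos 2: push '['; stack = [
pos 3: push '('; stack = [(
pos 4: push '{'; stack = [({
pos 5: push '['; stack = [({[
pos 6: push '{'; stack = [({[{
pos 7: push '{'; stack = [({[{{
pos 8: '}' matches '{'; pop; stack = [({[{
pos 9: push '['; stack = [({[{[
pos 10: ']' matches '['; pop; stack = [({[{
pos 11: '}' matches '{'; pop; stack = [({[
pos 12: push '['; stack = [({[[
pos 13: ']' matches '['; pop; stack = [({[
pos 14: ']' matches '['; pop; stack = [({
pos 15: push '('; stack = [({(
pos 16: ')' matches '('; pop; stack = [({
pos 17: '}' matches '{'; pop; stack = [(
pos 18: push '('; stack = [((
pos 19: ')' matches '('; pop; stack = [(
pos 20: ')' matches '('; pop; stack = [
pos 21: push '{'; stack = [{
pos 22: push '['; stack = [{[
pos 23: ']' matches '['; pop; stack = [{
pos 24: '}' matches '{'; pop; stack = [
pos 25: ']' matches '['; pop; stack = (empty)
pos 26: push '('; stack = (
pos 27: ')' matches '('; pop; stack = (empty)
pos 28: push '['; stack = [
pos 29: ']' matches '['; pop; stack = (empty)
end: stack empty → VALID
Verdict: properly nested → yes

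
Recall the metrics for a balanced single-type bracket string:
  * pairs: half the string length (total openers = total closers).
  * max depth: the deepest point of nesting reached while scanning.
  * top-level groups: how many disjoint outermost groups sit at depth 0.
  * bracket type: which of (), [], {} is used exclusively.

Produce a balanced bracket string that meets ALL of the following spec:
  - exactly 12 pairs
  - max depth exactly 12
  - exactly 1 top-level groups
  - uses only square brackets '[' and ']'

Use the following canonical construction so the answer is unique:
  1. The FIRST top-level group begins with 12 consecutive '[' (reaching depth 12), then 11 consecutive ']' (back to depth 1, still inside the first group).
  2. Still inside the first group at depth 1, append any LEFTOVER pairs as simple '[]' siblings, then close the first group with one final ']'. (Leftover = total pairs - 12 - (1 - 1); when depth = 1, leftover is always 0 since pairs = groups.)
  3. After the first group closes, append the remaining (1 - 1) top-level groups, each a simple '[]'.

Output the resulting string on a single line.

Spec: pairs=12 depth=12 groups=1
Leftover pairs = 12 - 12 - (1-1) = 0
First group: deep chain of depth 12 + 0 sibling pairs
Remaining 0 groups: simple '[]' each

Answer: [[[[[[[[[[[[]]]]]]]]]]]]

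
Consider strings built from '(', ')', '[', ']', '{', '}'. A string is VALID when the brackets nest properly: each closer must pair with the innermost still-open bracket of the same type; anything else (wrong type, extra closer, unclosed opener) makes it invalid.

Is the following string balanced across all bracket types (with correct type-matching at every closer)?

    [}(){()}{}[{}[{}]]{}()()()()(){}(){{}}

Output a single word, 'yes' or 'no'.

Answer: no

Derivation:
pos 0: push '['; stack = [
pos 1: saw closer '}' but top of stack is '[' (expected ']') → INVALID
Verdict: type mismatch at position 1: '}' closes '[' → no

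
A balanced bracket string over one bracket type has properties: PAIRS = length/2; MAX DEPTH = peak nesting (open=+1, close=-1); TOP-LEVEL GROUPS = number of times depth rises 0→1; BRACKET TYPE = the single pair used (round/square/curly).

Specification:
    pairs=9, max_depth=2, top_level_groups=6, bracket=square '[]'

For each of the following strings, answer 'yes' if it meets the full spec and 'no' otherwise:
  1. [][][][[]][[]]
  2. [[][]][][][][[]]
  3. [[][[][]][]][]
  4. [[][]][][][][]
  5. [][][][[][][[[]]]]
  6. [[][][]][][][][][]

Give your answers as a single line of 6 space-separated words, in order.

String 1 '[][][][[]][[]]': depth seq [1 0 1 0 1 0 1 2 1 0 1 2 1 0]
  -> pairs=7 depth=2 groups=5 -> no
String 2 '[[][]][][][][[]]': depth seq [1 2 1 2 1 0 1 0 1 0 1 0 1 2 1 0]
  -> pairs=8 depth=2 groups=5 -> no
String 3 '[[][[][]][]][]': depth seq [1 2 1 2 3 2 3 2 1 2 1 0 1 0]
  -> pairs=7 depth=3 groups=2 -> no
String 4 '[[][]][][][][]': depth seq [1 2 1 2 1 0 1 0 1 0 1 0 1 0]
  -> pairs=7 depth=2 groups=5 -> no
String 5 '[][][][[][][[[]]]]': depth seq [1 0 1 0 1 0 1 2 1 2 1 2 3 4 3 2 1 0]
  -> pairs=9 depth=4 groups=4 -> no
String 6 '[[][][]][][][][][]': depth seq [1 2 1 2 1 2 1 0 1 0 1 0 1 0 1 0 1 0]
  -> pairs=9 depth=2 groups=6 -> yes

Answer: no no no no no yes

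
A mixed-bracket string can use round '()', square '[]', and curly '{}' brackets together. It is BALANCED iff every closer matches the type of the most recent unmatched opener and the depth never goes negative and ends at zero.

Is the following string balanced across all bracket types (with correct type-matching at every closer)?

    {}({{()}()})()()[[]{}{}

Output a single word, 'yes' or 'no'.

Answer: no

Derivation:
pos 0: push '{'; stack = {
pos 1: '}' matches '{'; pop; stack = (empty)
pos 2: push '('; stack = (
pos 3: push '{'; stack = ({
pos 4: push '{'; stack = ({{
pos 5: push '('; stack = ({{(
pos 6: ')' matches '('; pop; stack = ({{
pos 7: '}' matches '{'; pop; stack = ({
pos 8: push '('; stack = ({(
pos 9: ')' matches '('; pop; stack = ({
pos 10: '}' matches '{'; pop; stack = (
pos 11: ')' matches '('; pop; stack = (empty)
pos 12: push '('; stack = (
pos 13: ')' matches '('; pop; stack = (empty)
pos 14: push '('; stack = (
pos 15: ')' matches '('; pop; stack = (empty)
pos 16: push '['; stack = [
pos 17: push '['; stack = [[
pos 18: ']' matches '['; pop; stack = [
pos 19: push '{'; stack = [{
pos 20: '}' matches '{'; pop; stack = [
pos 21: push '{'; stack = [{
pos 22: '}' matches '{'; pop; stack = [
end: stack still non-empty ([) → INVALID
Verdict: unclosed openers at end: [ → no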